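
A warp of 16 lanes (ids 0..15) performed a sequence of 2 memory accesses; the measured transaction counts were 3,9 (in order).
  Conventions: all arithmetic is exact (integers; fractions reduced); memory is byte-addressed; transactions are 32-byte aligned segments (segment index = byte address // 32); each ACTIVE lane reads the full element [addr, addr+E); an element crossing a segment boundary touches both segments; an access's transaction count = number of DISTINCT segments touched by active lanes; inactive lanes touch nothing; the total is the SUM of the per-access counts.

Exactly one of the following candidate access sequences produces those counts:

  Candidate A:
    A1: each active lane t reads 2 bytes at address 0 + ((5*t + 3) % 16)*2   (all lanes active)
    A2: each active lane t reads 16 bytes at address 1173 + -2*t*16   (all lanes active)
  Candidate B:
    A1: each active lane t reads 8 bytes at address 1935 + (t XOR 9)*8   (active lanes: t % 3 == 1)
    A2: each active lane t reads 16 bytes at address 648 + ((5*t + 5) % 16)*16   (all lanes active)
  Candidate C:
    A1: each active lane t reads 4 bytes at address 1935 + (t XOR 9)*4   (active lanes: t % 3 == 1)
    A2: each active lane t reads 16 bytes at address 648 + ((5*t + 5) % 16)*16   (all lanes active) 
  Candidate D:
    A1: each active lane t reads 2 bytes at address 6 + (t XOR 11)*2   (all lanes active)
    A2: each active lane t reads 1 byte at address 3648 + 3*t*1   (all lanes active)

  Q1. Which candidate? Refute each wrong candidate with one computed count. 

A: A1 gives 1 transaction, not 3
B: A1 gives 4 transactions, not 3
D: A1 gives 2 transactions, not 3
C: all counts match (3,9)

Answer: C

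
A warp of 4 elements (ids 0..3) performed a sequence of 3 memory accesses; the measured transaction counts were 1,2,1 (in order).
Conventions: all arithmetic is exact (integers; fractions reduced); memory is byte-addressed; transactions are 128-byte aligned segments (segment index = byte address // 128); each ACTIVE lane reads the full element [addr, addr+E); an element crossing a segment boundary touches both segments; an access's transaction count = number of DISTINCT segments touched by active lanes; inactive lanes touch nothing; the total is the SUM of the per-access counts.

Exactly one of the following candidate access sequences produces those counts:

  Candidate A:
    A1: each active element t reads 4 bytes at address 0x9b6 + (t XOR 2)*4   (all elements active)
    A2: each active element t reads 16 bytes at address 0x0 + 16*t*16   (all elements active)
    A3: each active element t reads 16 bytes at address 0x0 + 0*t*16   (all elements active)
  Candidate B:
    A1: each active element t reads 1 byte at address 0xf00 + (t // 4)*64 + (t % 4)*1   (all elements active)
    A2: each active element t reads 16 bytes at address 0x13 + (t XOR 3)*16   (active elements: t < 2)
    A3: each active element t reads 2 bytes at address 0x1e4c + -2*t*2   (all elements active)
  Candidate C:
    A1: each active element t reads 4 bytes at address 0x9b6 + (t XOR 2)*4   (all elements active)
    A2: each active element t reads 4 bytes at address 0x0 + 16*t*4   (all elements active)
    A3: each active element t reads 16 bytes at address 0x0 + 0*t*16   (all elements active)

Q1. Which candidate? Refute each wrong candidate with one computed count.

A: A2 gives 4 transactions, not 2
B: A2 gives 1 transaction, not 2
C: all counts match (1,2,1)

Answer: C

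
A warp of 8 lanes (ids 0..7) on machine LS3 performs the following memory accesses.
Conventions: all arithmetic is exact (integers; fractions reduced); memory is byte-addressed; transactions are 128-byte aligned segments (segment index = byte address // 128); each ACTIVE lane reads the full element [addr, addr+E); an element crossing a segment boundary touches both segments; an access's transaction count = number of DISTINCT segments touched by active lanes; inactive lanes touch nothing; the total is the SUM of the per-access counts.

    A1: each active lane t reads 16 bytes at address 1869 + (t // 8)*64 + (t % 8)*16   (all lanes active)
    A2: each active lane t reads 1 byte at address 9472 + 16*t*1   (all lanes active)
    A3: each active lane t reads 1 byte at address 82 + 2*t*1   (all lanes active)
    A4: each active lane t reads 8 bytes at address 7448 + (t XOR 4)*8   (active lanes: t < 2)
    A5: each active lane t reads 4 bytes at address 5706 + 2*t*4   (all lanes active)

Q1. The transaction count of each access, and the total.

A1: 2 transactions
A2: 1 transaction
A3: 1 transaction
A4: 1 transaction
A5: 2 transactions

Answer: 2,1,1,1,2; total 7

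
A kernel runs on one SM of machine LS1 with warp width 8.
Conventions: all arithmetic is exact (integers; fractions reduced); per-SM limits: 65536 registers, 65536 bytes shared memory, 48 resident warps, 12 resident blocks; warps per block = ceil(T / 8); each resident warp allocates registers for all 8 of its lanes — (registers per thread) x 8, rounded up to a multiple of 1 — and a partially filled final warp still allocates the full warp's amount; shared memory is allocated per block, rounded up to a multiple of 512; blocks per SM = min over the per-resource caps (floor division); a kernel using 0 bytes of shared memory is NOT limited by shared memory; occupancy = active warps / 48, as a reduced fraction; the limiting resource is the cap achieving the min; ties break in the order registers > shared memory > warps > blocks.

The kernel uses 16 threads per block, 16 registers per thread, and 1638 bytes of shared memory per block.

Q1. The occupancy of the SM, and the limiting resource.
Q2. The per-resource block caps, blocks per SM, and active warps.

Answer: occupancy 1/2, limited by blocks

registers: 256 blocks
shared memory: 32 blocks
warps: 24 blocks
blocks: 12 blocks

Answer: 12 blocks, 24 active warps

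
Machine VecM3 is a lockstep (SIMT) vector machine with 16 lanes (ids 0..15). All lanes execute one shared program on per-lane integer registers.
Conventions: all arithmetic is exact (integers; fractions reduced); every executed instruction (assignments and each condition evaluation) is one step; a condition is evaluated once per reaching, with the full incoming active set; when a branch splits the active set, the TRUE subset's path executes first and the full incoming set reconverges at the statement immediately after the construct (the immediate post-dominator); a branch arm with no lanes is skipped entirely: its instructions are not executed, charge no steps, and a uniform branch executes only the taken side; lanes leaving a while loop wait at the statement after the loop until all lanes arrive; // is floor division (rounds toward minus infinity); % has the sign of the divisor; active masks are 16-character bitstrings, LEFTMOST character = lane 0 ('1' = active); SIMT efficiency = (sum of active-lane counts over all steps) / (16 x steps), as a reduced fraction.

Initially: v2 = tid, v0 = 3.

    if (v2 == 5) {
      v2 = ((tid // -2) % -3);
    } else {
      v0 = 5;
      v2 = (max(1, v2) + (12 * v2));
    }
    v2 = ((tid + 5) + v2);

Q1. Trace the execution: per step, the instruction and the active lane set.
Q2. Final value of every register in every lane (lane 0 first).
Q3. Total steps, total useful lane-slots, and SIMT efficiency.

step 0: eval (v2 == 5)               1111111111111111
step 1: v2 <- ((tid // -2) % -3)     0000010000000000
step 2: v0 <- 5                      1111101111111111
step 3: v2 <- (max(1, v2) + (12 * v2)) 1111101111111111
step 4: v2 <- ((tid + 5) + v2)       1111111111111111

Answer: 5 steps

v2: 6,19,33,47,61,10,89,103,117,131,145,159,173,187,201,215
v0: 5,5,5,5,5,3,5,5,5,5,5,5,5,5,5,5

steps = 5; useful = 63; efficiency = 63/80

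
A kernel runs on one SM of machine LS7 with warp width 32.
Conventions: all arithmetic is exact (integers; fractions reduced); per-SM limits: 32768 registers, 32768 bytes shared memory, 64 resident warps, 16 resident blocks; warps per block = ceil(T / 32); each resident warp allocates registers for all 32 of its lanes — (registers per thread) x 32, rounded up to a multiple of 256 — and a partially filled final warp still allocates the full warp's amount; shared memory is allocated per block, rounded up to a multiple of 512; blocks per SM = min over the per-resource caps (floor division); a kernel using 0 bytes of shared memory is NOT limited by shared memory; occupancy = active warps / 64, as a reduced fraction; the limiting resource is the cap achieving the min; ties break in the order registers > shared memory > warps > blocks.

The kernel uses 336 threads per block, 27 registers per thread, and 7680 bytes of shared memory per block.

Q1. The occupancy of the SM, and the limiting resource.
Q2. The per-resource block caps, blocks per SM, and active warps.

Answer: occupancy 11/32, limited by registers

registers: 2 blocks
shared memory: 4 blocks
warps: 5 blocks
blocks: 16 blocks

Answer: 2 blocks, 22 active warps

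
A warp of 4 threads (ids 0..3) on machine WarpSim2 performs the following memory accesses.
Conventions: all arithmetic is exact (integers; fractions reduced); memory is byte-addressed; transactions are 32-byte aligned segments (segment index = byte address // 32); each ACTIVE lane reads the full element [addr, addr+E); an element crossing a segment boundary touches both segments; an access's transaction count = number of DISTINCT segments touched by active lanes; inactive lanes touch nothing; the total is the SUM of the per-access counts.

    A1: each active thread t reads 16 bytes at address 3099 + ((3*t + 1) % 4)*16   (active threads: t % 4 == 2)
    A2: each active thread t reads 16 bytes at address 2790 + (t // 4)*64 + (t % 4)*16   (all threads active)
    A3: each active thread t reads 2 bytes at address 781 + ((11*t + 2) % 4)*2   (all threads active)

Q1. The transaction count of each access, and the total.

A1: 1 transaction
A2: 3 transactions
A3: 1 transaction

Answer: 1,3,1; total 5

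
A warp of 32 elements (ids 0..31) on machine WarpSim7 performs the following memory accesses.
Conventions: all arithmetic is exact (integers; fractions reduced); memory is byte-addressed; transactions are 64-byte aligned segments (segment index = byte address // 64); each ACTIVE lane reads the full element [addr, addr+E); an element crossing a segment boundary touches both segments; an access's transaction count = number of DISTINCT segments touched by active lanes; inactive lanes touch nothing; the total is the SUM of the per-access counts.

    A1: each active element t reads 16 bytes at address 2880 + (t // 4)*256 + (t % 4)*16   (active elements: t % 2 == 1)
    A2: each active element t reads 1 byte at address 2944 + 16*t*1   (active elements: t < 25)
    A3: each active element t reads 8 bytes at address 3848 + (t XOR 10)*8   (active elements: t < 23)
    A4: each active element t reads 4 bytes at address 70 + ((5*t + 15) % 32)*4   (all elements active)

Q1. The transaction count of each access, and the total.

A1: 8 transactions
A2: 7 transactions
A3: 5 transactions
A4: 3 transactions

Answer: 8,7,5,3; total 23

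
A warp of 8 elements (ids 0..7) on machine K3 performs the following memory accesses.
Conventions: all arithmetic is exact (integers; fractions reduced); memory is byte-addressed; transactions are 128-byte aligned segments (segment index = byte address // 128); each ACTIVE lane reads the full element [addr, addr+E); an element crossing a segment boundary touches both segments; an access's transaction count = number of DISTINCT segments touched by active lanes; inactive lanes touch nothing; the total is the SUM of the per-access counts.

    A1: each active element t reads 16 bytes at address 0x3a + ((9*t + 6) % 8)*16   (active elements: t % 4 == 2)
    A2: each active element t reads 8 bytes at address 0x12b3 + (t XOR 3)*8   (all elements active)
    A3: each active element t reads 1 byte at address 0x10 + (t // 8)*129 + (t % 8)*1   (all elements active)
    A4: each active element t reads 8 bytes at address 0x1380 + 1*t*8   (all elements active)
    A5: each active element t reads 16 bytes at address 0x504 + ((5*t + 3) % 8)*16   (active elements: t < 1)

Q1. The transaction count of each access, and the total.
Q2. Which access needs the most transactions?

A1: 2 transactions
A2: 1 transaction
A3: 1 transaction
A4: 1 transaction
A5: 1 transaction

Answer: 2,1,1,1,1; total 6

Answer: A1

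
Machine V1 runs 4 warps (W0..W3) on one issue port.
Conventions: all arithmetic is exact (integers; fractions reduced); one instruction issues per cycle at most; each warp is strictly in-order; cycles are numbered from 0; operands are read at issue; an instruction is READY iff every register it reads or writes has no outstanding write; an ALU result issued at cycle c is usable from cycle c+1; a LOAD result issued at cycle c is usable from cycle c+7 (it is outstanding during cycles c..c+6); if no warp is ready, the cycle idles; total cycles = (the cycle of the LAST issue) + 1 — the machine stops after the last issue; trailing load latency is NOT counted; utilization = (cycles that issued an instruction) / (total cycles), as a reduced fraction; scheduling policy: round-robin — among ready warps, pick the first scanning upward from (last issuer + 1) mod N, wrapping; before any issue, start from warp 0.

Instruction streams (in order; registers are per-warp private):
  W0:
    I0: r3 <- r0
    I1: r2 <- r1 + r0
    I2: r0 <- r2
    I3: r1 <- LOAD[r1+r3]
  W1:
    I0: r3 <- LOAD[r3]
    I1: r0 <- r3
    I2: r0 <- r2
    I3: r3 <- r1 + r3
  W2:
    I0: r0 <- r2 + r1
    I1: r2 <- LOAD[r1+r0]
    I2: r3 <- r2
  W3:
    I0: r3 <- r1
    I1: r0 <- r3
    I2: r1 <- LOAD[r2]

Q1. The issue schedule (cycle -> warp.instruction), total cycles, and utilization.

cycle 0: W0.I0
cycle 1: W1.I0
cycle 2: W2.I0
cycle 3: W3.I0
cycle 4: W0.I1
cycle 5: W2.I1
cycle 6: W3.I1
cycle 7: W0.I2
cycle 8: W1.I1
cycle 9: W3.I2
cycle 10: W0.I3
cycle 11: W1.I2
cycle 12: W2.I2
cycle 13: W1.I3

Answer: 14 cycles, utilization 1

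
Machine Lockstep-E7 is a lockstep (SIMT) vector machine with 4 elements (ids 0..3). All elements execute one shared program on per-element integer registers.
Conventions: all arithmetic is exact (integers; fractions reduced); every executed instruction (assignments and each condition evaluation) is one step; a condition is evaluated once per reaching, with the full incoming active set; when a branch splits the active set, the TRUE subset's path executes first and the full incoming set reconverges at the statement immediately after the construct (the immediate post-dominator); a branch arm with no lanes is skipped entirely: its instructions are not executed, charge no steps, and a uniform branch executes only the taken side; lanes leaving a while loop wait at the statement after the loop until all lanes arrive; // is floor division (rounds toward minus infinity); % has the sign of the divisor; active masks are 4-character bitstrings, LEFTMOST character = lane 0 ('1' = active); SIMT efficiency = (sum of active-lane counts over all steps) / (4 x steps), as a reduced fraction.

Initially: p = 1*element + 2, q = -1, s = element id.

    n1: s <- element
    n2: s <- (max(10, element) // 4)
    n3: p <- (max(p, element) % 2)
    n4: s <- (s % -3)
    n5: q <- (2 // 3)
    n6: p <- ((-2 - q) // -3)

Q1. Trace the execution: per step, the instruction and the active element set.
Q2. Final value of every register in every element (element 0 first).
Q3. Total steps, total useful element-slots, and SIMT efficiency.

step 0: s <- element                 1111
step 1: s <- (max(10, element) // 4) 1111
step 2: p <- (max(p, element) % 2)   1111
step 3: s <- (s % -3)                1111
step 4: q <- (2 // 3)                1111
step 5: p <- ((-2 - q) // -3)        1111

Answer: 6 steps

p: 0,0,0,0
q: 0,0,0,0
s: -1,-1,-1,-1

steps = 6; useful = 24; efficiency = 24/24 = 1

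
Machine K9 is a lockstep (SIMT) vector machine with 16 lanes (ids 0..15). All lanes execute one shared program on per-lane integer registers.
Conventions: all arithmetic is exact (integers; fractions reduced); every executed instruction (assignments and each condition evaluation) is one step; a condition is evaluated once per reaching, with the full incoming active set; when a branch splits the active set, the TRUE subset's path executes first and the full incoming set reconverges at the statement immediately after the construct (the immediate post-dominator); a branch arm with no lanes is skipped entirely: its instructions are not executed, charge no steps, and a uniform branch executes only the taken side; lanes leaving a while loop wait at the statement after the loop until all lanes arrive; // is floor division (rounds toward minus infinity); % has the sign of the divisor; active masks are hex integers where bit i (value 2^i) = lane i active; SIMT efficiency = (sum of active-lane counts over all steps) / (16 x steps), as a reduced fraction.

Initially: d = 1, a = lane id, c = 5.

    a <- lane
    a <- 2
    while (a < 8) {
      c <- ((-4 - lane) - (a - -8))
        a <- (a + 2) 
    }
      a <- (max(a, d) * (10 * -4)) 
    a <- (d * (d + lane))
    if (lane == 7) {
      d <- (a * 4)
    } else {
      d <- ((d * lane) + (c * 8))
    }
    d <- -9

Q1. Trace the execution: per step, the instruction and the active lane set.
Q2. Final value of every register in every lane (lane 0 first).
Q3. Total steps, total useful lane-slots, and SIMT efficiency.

step 0: a <- lane                    0xffff
step 1: a <- 2                       0xffff
step 2: eval (a < 8)                 0xffff
step 3: c <- ((-4 - lane) - (a - -8)) 0xffff
step 4: a <- (a + 2)                 0xffff
step 5: eval (a < 8)                 0xffff
step 6: c <- ((-4 - lane) - (a - -8)) 0xffff
step 7: a <- (a + 2)                 0xffff
step 8: eval (a < 8)                 0xffff
step 9: c <- ((-4 - lane) - (a - -8)) 0xffff
step 10: a <- (a + 2)                 0xffff
step 11: eval (a < 8)                 0xffff
step 12: a <- (max(a, d) * (10 * -4)) 0xffff
step 13: a <- (d * (d + lane))        0xffff
step 14: eval (lane == 7)             0xffff
step 15: d <- (a * 4)                 0x0080
step 16: d <- ((d * lane) + (c * 8))  0xff7f
step 17: d <- -9                      0xffff

Answer: 18 steps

d: -9,-9,-9,-9,-9,-9,-9,-9,-9,-9,-9,-9,-9,-9,-9,-9
a: 1,2,3,4,5,6,7,8,9,10,11,12,13,14,15,16
c: -18,-19,-20,-21,-22,-23,-24,-25,-26,-27,-28,-29,-30,-31,-32,-33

steps = 18; useful = 272; efficiency = 272/288 = 17/18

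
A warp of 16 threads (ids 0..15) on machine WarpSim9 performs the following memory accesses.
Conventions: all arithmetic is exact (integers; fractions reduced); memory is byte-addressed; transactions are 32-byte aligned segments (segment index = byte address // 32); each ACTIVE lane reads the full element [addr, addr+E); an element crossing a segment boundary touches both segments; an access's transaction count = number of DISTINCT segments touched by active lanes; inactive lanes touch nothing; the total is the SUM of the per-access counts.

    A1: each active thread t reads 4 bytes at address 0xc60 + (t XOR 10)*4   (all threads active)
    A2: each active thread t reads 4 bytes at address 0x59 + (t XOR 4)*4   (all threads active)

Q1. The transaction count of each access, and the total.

A1: 2 transactions
A2: 3 transactions

Answer: 2,3; total 5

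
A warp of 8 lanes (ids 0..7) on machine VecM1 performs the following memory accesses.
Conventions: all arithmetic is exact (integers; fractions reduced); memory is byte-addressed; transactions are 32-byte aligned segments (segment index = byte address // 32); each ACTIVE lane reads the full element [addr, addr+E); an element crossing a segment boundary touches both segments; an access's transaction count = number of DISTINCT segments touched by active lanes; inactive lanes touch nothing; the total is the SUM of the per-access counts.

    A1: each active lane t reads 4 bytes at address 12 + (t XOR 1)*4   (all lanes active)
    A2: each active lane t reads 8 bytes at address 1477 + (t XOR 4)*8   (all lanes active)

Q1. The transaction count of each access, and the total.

A1: 2 transactions
A2: 3 transactions

Answer: 2,3; total 5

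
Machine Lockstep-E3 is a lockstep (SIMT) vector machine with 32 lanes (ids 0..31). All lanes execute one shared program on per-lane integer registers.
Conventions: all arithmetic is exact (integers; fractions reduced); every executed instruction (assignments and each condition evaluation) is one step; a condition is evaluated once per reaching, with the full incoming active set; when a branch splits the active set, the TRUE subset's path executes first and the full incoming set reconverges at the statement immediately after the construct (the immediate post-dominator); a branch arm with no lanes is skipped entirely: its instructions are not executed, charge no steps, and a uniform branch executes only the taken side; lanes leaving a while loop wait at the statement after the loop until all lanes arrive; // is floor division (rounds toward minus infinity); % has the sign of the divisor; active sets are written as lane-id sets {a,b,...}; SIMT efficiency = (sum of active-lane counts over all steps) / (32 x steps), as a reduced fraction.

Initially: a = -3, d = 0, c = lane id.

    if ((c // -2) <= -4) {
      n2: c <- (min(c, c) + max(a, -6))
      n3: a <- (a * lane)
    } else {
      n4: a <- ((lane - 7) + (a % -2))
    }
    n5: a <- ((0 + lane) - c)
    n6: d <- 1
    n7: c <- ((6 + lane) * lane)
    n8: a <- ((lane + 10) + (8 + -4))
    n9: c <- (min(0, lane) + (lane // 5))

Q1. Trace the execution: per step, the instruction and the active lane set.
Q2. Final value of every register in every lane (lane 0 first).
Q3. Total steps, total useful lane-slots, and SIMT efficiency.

step 0: eval ((c // -2) <= -4)       {0,1,2,3,4,5,6,7,8,9,10,11,12,13,14,15,16,17,18,19,20,21,22,23,24,25,26,27,28,29,30,31}
step 1: c <- (min(c, c) + max(a, -6)) {7,8,9,10,11,12,13,14,15,16,17,18,19,20,21,22,23,24,25,26,27,28,29,30,31}
step 2: a <- (a * lane)              {7,8,9,10,11,12,13,14,15,16,17,18,19,20,21,22,23,24,25,26,27,28,29,30,31}
step 3: a <- ((lane - 7) + (a % -2)) {0,1,2,3,4,5,6}
step 4: a <- ((0 + lane) - c)        {0,1,2,3,4,5,6,7,8,9,10,11,12,13,14,15,16,17,18,19,20,21,22,23,24,25,26,27,28,29,30,31}
step 5: d <- 1                       {0,1,2,3,4,5,6,7,8,9,10,11,12,13,14,15,16,17,18,19,20,21,22,23,24,25,26,27,28,29,30,31}
step 6: c <- ((6 + lane) * lane)     {0,1,2,3,4,5,6,7,8,9,10,11,12,13,14,15,16,17,18,19,20,21,22,23,24,25,26,27,28,29,30,31}
step 7: a <- ((lane + 10) + (8 + -4)) {0,1,2,3,4,5,6,7,8,9,10,11,12,13,14,15,16,17,18,19,20,21,22,23,24,25,26,27,28,29,30,31}
step 8: c <- (min(0, lane) + (lane // 5)) {0,1,2,3,4,5,6,7,8,9,10,11,12,13,14,15,16,17,18,19,20,21,22,23,24,25,26,27,28,29,30,31}

Answer: 9 steps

a: 14,15,16,17,18,19,20,21,22,23,24,25,26,27,28,29,30,31,32,33,34,35,36,37,38,39,40,41,42,43,44,45
d: 1,1,1,1,1,1,1,1,1,1,1,1,1,1,1,1,1,1,1,1,1,1,1,1,1,1,1,1,1,1,1,1
c: 0,0,0,0,0,1,1,1,1,1,2,2,2,2,2,3,3,3,3,3,4,4,4,4,4,5,5,5,5,5,6,6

steps = 9; useful = 249; efficiency = 249/288 = 83/96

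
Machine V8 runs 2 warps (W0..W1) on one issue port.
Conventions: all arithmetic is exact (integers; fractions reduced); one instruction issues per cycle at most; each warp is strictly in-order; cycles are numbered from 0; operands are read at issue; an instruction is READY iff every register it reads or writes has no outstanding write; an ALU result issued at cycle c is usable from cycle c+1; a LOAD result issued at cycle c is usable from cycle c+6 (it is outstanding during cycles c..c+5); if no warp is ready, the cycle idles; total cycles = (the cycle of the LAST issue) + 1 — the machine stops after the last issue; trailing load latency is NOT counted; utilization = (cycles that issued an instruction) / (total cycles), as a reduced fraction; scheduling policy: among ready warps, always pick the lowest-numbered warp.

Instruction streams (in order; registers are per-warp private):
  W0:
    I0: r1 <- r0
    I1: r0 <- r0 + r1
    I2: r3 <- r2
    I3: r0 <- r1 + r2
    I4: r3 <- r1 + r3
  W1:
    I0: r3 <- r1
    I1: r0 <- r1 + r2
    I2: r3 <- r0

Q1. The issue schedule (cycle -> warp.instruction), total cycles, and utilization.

cycle 0: W0.I0
cycle 1: W0.I1
cycle 2: W0.I2
cycle 3: W0.I3
cycle 4: W0.I4
cycle 5: W1.I0
cycle 6: W1.I1
cycle 7: W1.I2

Answer: 8 cycles, utilization 1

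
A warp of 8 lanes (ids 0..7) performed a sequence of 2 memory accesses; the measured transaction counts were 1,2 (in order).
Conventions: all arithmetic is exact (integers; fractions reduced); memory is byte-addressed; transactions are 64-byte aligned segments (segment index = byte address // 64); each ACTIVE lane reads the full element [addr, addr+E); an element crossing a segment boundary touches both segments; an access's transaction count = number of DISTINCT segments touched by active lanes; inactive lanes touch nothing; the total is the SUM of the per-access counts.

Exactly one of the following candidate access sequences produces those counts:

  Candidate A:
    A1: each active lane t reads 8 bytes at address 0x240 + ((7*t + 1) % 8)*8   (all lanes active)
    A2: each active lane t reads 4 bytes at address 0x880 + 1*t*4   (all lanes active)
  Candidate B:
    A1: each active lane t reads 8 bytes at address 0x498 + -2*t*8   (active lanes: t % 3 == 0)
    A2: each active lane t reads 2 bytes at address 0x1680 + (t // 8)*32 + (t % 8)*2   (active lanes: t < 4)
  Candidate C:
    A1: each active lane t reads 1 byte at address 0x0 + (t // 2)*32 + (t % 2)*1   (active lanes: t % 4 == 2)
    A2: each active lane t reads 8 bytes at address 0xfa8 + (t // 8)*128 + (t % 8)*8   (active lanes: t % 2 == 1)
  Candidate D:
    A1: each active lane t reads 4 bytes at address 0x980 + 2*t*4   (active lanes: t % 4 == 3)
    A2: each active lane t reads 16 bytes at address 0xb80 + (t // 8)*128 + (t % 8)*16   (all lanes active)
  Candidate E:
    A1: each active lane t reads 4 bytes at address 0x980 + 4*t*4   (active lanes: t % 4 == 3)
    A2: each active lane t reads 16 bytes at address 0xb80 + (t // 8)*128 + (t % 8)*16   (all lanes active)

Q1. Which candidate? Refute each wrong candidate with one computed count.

A: A2 gives 1 transaction, not 2
B: A1 gives 3 transactions, not 1
C: A1 gives 2 transactions, not 1
E: A1 gives 2 transactions, not 1
D: all counts match (1,2)

Answer: D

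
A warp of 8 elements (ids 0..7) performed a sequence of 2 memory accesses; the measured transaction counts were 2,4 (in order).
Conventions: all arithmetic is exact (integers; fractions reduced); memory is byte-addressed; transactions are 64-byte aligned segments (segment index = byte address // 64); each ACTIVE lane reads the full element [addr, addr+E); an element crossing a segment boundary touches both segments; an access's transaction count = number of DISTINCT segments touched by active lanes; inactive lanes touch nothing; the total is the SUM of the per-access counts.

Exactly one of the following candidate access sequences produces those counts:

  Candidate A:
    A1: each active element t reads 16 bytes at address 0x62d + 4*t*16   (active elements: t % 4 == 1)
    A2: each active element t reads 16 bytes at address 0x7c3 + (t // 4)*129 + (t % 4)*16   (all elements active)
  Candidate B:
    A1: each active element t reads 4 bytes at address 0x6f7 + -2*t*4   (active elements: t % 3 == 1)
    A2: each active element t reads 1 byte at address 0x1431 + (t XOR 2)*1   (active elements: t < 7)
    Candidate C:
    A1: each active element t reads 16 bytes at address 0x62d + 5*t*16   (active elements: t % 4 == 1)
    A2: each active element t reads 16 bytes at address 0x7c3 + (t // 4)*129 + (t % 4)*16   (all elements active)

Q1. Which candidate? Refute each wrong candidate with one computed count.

B: A2 gives 1 transaction, not 4
C: A1 gives 4 transactions, not 2
A: all counts match (2,4)

Answer: A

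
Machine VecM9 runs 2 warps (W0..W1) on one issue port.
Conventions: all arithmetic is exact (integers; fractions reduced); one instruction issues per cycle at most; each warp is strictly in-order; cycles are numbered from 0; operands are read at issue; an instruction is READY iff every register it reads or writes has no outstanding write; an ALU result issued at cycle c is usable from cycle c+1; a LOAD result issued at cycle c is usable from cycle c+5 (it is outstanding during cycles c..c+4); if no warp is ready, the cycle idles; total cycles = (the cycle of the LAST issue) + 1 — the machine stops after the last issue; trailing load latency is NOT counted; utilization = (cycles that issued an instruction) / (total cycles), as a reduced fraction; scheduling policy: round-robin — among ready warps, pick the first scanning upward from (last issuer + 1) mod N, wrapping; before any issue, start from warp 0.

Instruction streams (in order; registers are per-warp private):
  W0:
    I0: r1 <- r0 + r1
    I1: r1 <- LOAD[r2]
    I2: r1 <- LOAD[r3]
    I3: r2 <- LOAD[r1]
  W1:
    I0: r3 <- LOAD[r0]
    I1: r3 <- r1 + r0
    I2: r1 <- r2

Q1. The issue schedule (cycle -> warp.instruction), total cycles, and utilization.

cycle 0: W0.I0
cycle 1: W1.I0
cycle 2: W0.I1
cycle 3: idle
cycle 4: idle
cycle 5: idle
cycle 6: W1.I1
cycle 7: W0.I2
cycle 8: W1.I2
cycle 9: idle
cycle 10: idle
cycle 11: idle
cycle 12: W0.I3

Answer: 13 cycles, utilization 7/13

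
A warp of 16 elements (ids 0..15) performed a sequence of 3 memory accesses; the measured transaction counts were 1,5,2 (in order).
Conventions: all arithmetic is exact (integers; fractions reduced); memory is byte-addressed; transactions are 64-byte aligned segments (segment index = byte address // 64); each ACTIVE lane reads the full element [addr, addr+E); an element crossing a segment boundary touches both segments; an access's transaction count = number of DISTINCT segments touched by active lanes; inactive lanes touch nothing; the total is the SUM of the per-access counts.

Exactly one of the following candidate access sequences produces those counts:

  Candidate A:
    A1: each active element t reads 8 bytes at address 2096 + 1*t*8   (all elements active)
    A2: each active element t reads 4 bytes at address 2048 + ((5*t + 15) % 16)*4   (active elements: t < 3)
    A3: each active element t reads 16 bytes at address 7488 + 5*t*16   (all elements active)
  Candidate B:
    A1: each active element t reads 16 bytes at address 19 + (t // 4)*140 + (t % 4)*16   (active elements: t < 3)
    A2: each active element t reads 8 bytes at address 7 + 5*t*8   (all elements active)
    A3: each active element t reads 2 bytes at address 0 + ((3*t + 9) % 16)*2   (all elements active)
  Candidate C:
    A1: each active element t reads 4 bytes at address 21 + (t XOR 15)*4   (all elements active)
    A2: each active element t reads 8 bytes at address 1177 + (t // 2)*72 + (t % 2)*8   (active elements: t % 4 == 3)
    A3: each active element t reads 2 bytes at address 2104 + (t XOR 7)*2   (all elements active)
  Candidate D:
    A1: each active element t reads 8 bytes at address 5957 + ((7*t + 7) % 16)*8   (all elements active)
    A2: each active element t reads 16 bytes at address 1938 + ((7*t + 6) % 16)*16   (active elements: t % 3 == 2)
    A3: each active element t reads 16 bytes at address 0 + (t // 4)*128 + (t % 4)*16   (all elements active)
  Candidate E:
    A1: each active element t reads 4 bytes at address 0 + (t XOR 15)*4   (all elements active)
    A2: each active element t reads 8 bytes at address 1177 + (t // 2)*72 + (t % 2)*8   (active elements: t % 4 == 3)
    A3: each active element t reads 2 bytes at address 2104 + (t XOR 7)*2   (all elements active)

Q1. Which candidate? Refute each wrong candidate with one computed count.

A: A1 gives 3 transactions, not 1
B: A1 gives 2 transactions, not 1
C: A1 gives 2 transactions, not 1
D: A1 gives 3 transactions, not 1
E: all counts match (1,5,2)

Answer: E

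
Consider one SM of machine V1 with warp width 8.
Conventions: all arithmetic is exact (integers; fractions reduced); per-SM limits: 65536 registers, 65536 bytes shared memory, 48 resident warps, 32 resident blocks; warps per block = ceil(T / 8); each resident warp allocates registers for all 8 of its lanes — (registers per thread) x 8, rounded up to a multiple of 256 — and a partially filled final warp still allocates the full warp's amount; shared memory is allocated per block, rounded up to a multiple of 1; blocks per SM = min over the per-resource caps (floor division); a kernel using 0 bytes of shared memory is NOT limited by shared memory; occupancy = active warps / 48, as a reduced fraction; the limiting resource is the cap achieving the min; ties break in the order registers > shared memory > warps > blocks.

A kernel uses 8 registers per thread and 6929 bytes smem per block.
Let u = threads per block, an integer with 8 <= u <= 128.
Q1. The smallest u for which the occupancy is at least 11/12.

Answer: u = 33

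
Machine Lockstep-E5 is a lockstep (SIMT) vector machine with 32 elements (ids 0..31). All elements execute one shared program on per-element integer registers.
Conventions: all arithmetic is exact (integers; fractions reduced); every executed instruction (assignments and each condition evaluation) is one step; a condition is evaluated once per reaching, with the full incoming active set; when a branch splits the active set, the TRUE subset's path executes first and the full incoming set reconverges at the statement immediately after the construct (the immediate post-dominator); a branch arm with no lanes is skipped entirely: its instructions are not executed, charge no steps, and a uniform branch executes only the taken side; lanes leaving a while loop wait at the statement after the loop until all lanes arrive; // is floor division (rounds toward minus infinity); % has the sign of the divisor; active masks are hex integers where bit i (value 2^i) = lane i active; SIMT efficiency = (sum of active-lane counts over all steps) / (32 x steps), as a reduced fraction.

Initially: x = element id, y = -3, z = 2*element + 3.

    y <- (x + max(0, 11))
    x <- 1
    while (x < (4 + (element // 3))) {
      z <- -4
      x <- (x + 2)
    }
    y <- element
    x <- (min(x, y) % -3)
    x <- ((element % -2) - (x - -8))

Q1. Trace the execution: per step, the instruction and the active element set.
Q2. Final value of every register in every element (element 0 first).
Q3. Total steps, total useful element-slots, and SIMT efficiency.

step 0: y <- (x + max(0, 11))        0xffffffff
step 1: x <- 1                       0xffffffff
step 2: eval (x < (4 + (element // 3))) 0xffffffff
step 3: z <- -4                      0xffffffff
step 4: x <- (x + 2)                 0xffffffff
step 5: eval (x < (4 + (element // 3))) 0xffffffff
step 6: z <- -4                      0xffffffff
step 7: x <- (x + 2)                 0xffffffff
step 8: eval (x < (4 + (element // 3))) 0xffffffff
step 9: z <- -4                      0xffffffc0
step 10: x <- (x + 2)                 0xffffffc0
step 11: eval (x < (4 + (element // 3))) 0xffffffc0
step 12: z <- -4                      0xfffff000
step 13: x <- (x + 2)                 0xfffff000
step 14: eval (x < (4 + (element // 3))) 0xfffff000
step 15: z <- -4                      0xfffc0000
step 16: x <- (x + 2)                 0xfffc0000
step 17: eval (x < (4 + (element // 3))) 0xfffc0000
step 18: z <- -4                      0xff000000
step 19: x <- (x + 2)                 0xff000000
step 20: eval (x < (4 + (element // 3))) 0xff000000
step 21: z <- -4                      0xc0000000
step 22: x <- (x + 2)                 0xc0000000
step 23: eval (x < (4 + (element // 3))) 0xc0000000
step 24: y <- element                 0xffffffff
step 25: x <- (min(x, y) % -3)        0xffffffff
step 26: x <- ((element % -2) - (x - -8)) 0xffffffff

Answer: 27 steps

x: -8,-7,-7,-9,-6,-8,-8,-7,-6,-7,-6,-7,-8,-9,-8,-9,-8,-9,-7,-8,-7,-8,-7,-8,-6,-7,-6,-7,-6,-7,-8,-9
y: 0,1,2,3,4,5,6,7,8,9,10,11,12,13,14,15,16,17,18,19,20,21,22,23,24,25,26,27,28,29,30,31
z: -4,-4,-4,-4,-4,-4,-4,-4,-4,-4,-4,-4,-4,-4,-4,-4,-4,-4,-4,-4,-4,-4,-4,-4,-4,-4,-4,-4,-4,-4,-4,-4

steps = 27; useful = 594; efficiency = 594/864 = 11/16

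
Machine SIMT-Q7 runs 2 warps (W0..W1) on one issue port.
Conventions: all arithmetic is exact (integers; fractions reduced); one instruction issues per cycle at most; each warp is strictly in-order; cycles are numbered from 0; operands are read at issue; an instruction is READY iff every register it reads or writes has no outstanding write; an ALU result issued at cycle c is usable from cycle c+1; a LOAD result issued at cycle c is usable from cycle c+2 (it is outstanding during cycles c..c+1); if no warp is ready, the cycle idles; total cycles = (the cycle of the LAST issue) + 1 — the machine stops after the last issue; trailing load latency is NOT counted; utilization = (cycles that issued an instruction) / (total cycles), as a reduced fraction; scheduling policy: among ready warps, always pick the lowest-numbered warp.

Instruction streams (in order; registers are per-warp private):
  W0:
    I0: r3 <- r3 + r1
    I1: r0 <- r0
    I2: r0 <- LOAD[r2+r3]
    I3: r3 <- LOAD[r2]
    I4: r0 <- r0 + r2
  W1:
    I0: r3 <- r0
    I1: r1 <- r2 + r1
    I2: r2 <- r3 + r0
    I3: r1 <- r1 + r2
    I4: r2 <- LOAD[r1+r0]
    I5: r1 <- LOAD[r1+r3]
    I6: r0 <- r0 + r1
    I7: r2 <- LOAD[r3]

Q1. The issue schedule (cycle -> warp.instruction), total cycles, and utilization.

cycle 0: W0.I0
cycle 1: W0.I1
cycle 2: W0.I2
cycle 3: W0.I3
cycle 4: W0.I4
cycle 5: W1.I0
cycle 6: W1.I1
cycle 7: W1.I2
cycle 8: W1.I3
cycle 9: W1.I4
cycle 10: W1.I5
cycle 11: idle
cycle 12: W1.I6
cycle 13: W1.I7

Answer: 14 cycles, utilization 13/14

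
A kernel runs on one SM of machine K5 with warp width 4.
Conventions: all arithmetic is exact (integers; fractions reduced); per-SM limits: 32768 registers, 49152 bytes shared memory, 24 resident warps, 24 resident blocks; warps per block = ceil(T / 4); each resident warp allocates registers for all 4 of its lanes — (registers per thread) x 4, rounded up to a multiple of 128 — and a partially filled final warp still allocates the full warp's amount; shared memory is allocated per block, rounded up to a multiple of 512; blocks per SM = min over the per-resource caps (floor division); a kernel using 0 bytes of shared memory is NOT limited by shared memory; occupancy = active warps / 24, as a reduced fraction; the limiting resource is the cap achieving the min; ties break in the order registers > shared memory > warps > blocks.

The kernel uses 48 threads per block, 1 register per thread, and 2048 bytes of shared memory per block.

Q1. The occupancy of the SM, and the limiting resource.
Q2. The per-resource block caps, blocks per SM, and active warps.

Answer: occupancy 1, limited by warps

registers: 21 blocks
shared memory: 24 blocks
warps: 2 blocks
blocks: 24 blocks

Answer: 2 blocks, 24 active warps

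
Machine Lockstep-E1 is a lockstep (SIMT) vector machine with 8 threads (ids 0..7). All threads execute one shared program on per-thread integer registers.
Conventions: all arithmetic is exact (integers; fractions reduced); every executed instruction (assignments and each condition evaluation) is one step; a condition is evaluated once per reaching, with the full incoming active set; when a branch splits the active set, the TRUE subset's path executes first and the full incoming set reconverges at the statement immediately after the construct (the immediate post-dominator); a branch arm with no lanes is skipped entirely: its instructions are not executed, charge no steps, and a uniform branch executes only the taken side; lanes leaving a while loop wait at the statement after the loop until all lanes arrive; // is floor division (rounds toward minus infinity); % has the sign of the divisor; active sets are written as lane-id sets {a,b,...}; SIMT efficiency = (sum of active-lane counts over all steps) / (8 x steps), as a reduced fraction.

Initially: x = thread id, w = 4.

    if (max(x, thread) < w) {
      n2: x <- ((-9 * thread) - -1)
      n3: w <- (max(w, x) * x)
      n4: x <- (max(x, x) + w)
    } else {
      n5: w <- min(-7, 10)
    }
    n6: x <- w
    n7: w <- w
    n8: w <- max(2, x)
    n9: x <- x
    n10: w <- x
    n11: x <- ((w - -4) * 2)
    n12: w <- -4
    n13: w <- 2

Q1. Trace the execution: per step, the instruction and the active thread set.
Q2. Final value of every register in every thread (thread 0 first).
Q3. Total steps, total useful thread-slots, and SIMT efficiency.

step 0: eval (max(x, thread) < w)    {0,1,2,3,4,5,6,7}
step 1: x <- ((-9 * thread) - -1)    {0,1,2,3}
step 2: w <- (max(w, x) * x)         {0,1,2,3}
step 3: x <- (max(x, x) + w)         {0,1,2,3}
step 4: w <- min(-7, 10)             {4,5,6,7}
step 5: x <- w                       {0,1,2,3,4,5,6,7}
step 6: w <- w                       {0,1,2,3,4,5,6,7}
step 7: w <- max(2, x)               {0,1,2,3,4,5,6,7}
step 8: x <- x                       {0,1,2,3,4,5,6,7}
step 9: w <- x                       {0,1,2,3,4,5,6,7}
step 10: x <- ((w - -4) * 2)          {0,1,2,3,4,5,6,7}
step 11: w <- -4                      {0,1,2,3,4,5,6,7}
step 12: w <- 2                       {0,1,2,3,4,5,6,7}

Answer: 13 steps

x: 16,-56,-128,-200,-6,-6,-6,-6
w: 2,2,2,2,2,2,2,2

steps = 13; useful = 88; efficiency = 88/104 = 11/13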